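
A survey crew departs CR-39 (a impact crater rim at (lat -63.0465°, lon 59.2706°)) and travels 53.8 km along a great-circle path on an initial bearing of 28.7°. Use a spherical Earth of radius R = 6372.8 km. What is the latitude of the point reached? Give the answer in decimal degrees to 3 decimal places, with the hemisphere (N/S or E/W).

62.621°S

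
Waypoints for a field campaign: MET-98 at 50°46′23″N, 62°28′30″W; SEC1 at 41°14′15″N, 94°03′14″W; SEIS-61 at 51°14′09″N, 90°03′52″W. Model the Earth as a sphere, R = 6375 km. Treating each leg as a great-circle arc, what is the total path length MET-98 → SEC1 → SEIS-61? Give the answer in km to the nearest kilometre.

MET-98: φ = +50.77306°, λ = -62.47500°
SEC1: φ = +41.23750°, λ = -94.05389°
SEIS-61: φ = +51.23583°, λ = -90.06444°
MET-98→SEC1: c = 0.413392 rad, d = 2635.37 km
SEC1→SEIS-61: c = 0.180957 rad, d = 1153.60 km
Total = 2635.37 + 1153.60 = 3788.97 km

3789 km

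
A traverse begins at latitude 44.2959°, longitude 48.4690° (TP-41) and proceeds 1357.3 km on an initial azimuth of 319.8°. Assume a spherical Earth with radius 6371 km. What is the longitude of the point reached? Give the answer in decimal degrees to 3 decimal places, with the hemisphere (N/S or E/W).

35.376°E

δ = d/R = 1357.3/6371 = 0.213043 rad
φ₂ = arcsin(sin φ₁ cos δ + cos φ₁ sin δ cos θ)
   = arcsin(0.69836·0.97739 + 0.71574·0.21144·0.76380) = 52.95507°
λ₂ = λ₁ + atan2(sin θ sin δ cos φ₁, cos δ − sin φ₁ sin φ₂) = 35.37597°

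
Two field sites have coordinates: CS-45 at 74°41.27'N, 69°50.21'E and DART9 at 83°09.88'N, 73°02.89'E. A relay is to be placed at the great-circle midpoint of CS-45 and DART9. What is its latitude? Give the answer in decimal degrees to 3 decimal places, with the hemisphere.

CS-45: φ = +74.68783°, λ = +69.83683°
DART9: φ = +83.16467°, λ = +73.04817°
Bx = cos φ₂ cos Δλ = 0.118829,  By = cos φ₂ sin Δλ = 0.006667
φₘ = atan2(sin φ₁ + sin φ₂, √((cos φ₁ + Bx)² + By²)) = 78.92988°
λₘ = λ₁ + atan2(By, cos φ₁ + Bx) = 70.83437°

78.930°N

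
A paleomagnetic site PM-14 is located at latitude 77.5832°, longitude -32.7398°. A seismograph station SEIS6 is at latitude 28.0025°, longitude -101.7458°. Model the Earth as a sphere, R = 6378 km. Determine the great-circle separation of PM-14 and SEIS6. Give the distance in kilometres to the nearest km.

Δφ = -49.5807°,  Δλ = -69.0060°
a = sin²(Δφ/2) + cos φ₁ cos φ₂ sin²(Δλ/2) = 0.236728
c = 2·arcsin(√a) = 1.016265 rad = 58.2277°
d = R·c = 6378 × 1.016265 = 6481.7 km

6482 km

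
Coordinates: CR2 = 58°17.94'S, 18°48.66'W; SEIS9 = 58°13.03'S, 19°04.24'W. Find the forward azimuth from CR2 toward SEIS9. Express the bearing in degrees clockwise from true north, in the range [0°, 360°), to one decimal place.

CR2: φ = -58.29900°, λ = -18.81100°
SEIS9: φ = -58.21717°, λ = -19.07067°
Δλ = -0.2597°
y = sin Δλ · cos φ₂ = -0.002387
x = cos φ₁ sin φ₂ − sin φ₁ cos φ₂ cos Δλ = 0.001424
θ = atan2(y, x) = -59.1875° → 300.8125° (mod 360°)

300.8°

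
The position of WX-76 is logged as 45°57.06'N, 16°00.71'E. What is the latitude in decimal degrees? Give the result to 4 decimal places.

45.9510°N

45° + 57.06′/60 = 45 + 0.95100 = 45.9510°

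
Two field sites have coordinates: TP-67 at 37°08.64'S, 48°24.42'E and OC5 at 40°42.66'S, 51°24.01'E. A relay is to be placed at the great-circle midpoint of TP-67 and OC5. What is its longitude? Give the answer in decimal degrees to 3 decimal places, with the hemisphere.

TP-67: φ = -37.14400°, λ = +48.40700°
OC5: φ = -40.71100°, λ = +51.40017°
Bx = cos φ₂ cos Δλ = 0.756975,  By = cos φ₂ sin Δλ = 0.039581
φₘ = atan2(sin φ₁ + sin φ₂, √((cos φ₁ + Bx)² + By²)) = -38.93705°
λₘ = λ₁ + atan2(By, cos φ₁ + Bx) = 49.86594°

49.866°E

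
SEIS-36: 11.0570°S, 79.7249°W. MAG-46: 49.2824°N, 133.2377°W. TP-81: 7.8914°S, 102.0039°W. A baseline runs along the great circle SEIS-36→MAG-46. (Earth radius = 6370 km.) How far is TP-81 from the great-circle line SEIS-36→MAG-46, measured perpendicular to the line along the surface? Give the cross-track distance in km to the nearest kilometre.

1901 km

δ₁₃ = central angle SEIS-36→TP-81 = 0.387379 rad  (haversine)
θ₁₃ = bearing SEIS-36→TP-81 = 276.237°,  θ₁₂ = bearing SEIS-36→MAG-46 = 327.342°
dₓₜ = R·arcsin(sin δ₁₃ · sin(θ₁₃ − θ₁₂)) = 6370·arcsin(0.37776·sin(-51.105°)) = -1900.944 km
|dₓₜ| = 1900.944 km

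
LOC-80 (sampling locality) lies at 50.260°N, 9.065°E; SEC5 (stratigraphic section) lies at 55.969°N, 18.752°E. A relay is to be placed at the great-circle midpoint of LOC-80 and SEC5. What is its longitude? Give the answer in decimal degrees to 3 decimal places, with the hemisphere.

13.586°E

Bx = cos φ₂ cos Δλ = 0.551662,  By = cos φ₂ sin Δλ = 0.094168
φₘ = atan2(sin φ₁ + sin φ₂, √((cos φ₁ + Bx)² + By²)) = 53.21241°
λₘ = λ₁ + atan2(By, cos φ₁ + Bx) = 13.58591°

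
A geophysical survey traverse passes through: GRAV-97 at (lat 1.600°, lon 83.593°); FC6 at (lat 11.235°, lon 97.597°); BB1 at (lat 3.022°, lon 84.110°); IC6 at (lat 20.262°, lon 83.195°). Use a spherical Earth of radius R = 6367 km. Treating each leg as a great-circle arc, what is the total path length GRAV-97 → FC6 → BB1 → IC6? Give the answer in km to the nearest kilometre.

GRAV-97→FC6: c = 0.295166 rad, d = 1879.32 km
FC6→BB1: c = 0.273865 rad, d = 1743.70 km
BB1→IC6: c = 0.301298 rad, d = 1918.36 km
Total = 1879.32 + 1743.70 + 1918.36 = 5541.38 km

5541 km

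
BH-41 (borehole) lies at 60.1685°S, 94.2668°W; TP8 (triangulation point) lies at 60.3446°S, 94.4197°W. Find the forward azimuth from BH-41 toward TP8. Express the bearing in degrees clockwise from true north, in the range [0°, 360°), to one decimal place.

Δλ = -0.1529°
y = sin Δλ · cos φ₂ = -0.001320
x = cos φ₁ sin φ₂ − sin φ₁ cos φ₂ cos Δλ = -0.003075
θ = atan2(y, x) = -156.7621° → 203.2379° (mod 360°)

203.2°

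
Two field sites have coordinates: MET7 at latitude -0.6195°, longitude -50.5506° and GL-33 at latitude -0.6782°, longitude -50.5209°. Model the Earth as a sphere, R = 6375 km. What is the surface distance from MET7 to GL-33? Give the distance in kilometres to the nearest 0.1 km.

7.3 km

Δφ = -0.0587°,  Δλ = 0.0297°
a = sin²(Δφ/2) + cos φ₁ cos φ₂ sin²(Δλ/2) = 0.000000
c = 2·arcsin(√a) = 0.001148 rad = 0.0658°
d = R·c = 6375 × 0.001148 = 7.3 km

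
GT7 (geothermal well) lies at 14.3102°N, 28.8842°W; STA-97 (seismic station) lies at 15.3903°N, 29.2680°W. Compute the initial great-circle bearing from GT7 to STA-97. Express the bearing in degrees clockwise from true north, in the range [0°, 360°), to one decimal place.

341.1°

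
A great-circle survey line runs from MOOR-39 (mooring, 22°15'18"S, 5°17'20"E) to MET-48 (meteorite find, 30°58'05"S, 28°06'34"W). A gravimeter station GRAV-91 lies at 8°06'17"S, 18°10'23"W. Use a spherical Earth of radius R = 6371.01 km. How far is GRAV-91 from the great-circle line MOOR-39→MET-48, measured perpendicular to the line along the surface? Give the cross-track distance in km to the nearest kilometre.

2298 km

MOOR-39: φ = -22.25500°, λ = +5.28889°
MET-48: φ = -30.96806°, λ = -28.10944°
GRAV-91: φ = -8.10472°, λ = -18.17306°
δ₁₃ = central angle MOOR-39→GRAV-91 = 0.464813 rad  (haversine)
θ₁₃ = bearing MOOR-39→GRAV-91 = 298.439°,  θ₁₂ = bearing MOOR-39→MET-48 = 246.512°
dₓₜ = R·arcsin(sin δ₁₃ · sin(θ₁₃ − θ₁₂)) = 6371.01·arcsin(0.44826·sin(51.927°)) = 2297.674 km
|dₓₜ| = 2297.674 km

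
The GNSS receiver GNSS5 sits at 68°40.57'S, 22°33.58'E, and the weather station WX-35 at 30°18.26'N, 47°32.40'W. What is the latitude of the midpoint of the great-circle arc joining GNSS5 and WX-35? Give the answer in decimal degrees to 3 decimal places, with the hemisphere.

GNSS5: φ = -68.67617°, λ = +22.55967°
WX-35: φ = +30.30433°, λ = -47.54000°
Bx = cos φ₂ cos Δλ = 0.293874,  By = cos φ₂ sin Δλ = -0.811803
φₘ = atan2(sin φ₁ + sin φ₂, √((cos φ₁ + Bx)² + By²)) = -22.22928°
λₘ = λ₁ + atan2(By, cos φ₁ + Bx) = -28.43490°

22.229°S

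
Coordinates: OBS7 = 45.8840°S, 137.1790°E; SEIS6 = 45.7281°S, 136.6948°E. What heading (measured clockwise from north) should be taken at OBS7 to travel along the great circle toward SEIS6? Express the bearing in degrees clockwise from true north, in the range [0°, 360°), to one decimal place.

294.6°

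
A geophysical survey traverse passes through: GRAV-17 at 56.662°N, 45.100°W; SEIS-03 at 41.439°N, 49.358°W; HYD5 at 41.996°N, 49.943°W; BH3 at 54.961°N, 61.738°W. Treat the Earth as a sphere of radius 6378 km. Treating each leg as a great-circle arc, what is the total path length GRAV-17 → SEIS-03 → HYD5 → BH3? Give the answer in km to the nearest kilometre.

GRAV-17→SEIS-03: c = 0.269988 rad, d = 1721.99 km
SEIS-03→HYD5: c = 0.012353 rad, d = 78.79 km
HYD5→BH3: c = 0.263448 rad, d = 1680.27 km
Total = 1721.99 + 78.79 + 1680.27 = 3481.04 km

3481 km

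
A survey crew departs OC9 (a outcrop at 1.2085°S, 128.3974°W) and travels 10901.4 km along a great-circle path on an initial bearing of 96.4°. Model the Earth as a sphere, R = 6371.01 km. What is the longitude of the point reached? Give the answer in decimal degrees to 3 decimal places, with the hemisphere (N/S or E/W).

30.178°W

δ = d/R = 10901.4/6371.01 = 1.711094 rad
φ₂ = arcsin(sin φ₁ cos δ + cos φ₁ sin δ cos θ)
   = arcsin(-0.02109·-0.13984 + 0.99978·0.99017·-0.11147) = -6.16545°
λ₂ = λ₁ + atan2(sin θ sin δ cos φ₁, cos δ − sin φ₁ sin φ₂) = -30.17812°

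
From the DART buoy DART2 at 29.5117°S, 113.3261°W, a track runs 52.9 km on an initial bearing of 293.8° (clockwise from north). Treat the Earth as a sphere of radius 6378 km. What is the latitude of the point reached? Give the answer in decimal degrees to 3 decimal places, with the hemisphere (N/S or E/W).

29.319°S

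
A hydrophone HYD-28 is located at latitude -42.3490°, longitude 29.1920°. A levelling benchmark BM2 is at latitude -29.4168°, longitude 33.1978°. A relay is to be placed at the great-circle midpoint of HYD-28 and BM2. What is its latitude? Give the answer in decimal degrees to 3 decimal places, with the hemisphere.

35.899°S

Bx = cos φ₂ cos Δλ = 0.868942,  By = cos φ₂ sin Δλ = 0.060851
φₘ = atan2(sin φ₁ + sin φ₂, √((cos φ₁ + Bx)² + By²)) = -35.89942°
λₘ = λ₁ + atan2(By, cos φ₁ + Bx) = 31.35918°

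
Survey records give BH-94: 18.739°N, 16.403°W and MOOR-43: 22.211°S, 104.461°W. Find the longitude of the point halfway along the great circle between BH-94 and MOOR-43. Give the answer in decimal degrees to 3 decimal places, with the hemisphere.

59.805°W

Bx = cos φ₂ cos Δλ = 0.031373,  By = cos φ₂ sin Δλ = -0.925266
φₘ = atan2(sin φ₁ + sin φ₂, √((cos φ₁ + Bx)² + By²)) = -2.41367°
λₘ = λ₁ + atan2(By, cos φ₁ + Bx) = -59.80524°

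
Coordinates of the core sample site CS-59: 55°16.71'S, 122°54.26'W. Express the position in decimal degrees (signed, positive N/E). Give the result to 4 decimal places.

-55.2785°, -122.9043°

lat: 55.2785° S → -55.2785°
lon: 122.9043° W → -122.9043°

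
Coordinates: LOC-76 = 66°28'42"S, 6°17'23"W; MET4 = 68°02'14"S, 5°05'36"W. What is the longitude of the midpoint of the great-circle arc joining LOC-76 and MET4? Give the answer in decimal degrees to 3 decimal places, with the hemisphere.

LOC-76: φ = -66.47833°, λ = -6.28972°
MET4: φ = -68.03722°, λ = -5.09333°
Bx = cos φ₂ cos Δλ = 0.373923,  By = cos φ₂ sin Δλ = 0.007809
φₘ = atan2(sin φ₁ + sin φ₂, √((cos φ₁ + Bx)² + By²)) = -67.25889°
λₘ = λ₁ + atan2(By, cos φ₁ + Bx) = -5.71094°

5.711°W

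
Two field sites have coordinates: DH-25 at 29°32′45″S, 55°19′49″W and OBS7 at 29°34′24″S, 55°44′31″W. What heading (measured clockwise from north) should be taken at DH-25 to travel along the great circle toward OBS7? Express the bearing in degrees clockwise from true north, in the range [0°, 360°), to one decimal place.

DH-25: φ = -29.54583°, λ = -55.33028°
OBS7: φ = -29.57333°, λ = -55.74194°
Δλ = -0.4117°
y = sin Δλ · cos φ₂ = -0.006249
x = cos φ₁ sin φ₂ − sin φ₁ cos φ₂ cos Δλ = -0.000491
θ = atan2(y, x) = -94.4931° → 265.5069° (mod 360°)

265.5°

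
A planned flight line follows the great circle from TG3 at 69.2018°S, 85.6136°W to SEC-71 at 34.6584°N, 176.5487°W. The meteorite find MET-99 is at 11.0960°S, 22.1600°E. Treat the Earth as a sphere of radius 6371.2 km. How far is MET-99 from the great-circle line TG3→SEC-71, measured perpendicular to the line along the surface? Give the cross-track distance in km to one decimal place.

δ₁₃ = central angle TG3→MET-99 = 1.497181 rad  (haversine)
θ₁₃ = bearing TG3→MET-99 = 110.445°,  θ₁₂ = bearing TG3→SEC-71 = 282.967°
dₓₜ = R·arcsin(sin δ₁₃ · sin(θ₁₃ − θ₁₂)) = 6371.2·arcsin(0.99729·sin(-172.522°)) = -829.314 km
|dₓₜ| = 829.314 km

829.3 km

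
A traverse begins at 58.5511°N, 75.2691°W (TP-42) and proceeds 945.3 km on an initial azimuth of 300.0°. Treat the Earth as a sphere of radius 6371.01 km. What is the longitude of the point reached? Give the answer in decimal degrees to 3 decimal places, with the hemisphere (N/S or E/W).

δ = d/R = 945.3/6371.01 = 0.148375 rad
φ₂ = arcsin(sin φ₁ cos δ + cos φ₁ sin δ cos θ)
   = arcsin(0.85311·0.98901 + 0.52174·0.14783·0.50000) = 61.92070°
λ₂ = λ₁ + atan2(sin θ sin δ cos φ₁, cos δ − sin φ₁ sin φ₂) = -91.05206°

91.052°W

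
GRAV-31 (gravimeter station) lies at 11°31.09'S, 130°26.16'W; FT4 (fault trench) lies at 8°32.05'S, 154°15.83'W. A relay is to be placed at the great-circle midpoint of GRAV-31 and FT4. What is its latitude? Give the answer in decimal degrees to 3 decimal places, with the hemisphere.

GRAV-31: φ = -11.51817°, λ = -130.43600°
FT4: φ = -8.53417°, λ = -154.26383°
Bx = cos φ₂ cos Δλ = 0.904635,  By = cos φ₂ sin Δλ = -0.399517
φₘ = atan2(sin φ₁ + sin φ₂, √((cos φ₁ + Bx)² + By²)) = -10.24227°
λₘ = λ₁ + atan2(By, cos φ₁ + Bx) = -142.40558°

10.242°S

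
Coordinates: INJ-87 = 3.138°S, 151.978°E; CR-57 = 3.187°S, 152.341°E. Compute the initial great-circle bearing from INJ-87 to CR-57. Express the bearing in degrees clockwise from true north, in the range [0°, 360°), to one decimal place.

97.7°

Δλ = 0.3630°
y = sin Δλ · cos φ₂ = 0.006326
x = cos φ₁ sin φ₂ − sin φ₁ cos φ₂ cos Δλ = -0.000856
θ = atan2(y, x) = 97.7092° → 97.7092° (mod 360°)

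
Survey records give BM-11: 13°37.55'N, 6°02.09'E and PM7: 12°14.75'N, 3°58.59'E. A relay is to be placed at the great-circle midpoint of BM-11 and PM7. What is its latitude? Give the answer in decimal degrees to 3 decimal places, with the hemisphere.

12.938°N

BM-11: φ = +13.62583°, λ = +6.03483°
PM7: φ = +12.24583°, λ = +3.97650°
Bx = cos φ₂ cos Δλ = 0.976616,  By = cos φ₂ sin Δλ = -0.035100
φₘ = atan2(sin φ₁ + sin φ₂, √((cos φ₁ + Bx)² + By²)) = 12.93785°
λₘ = λ₁ + atan2(By, cos φ₁ + Bx) = 5.00282°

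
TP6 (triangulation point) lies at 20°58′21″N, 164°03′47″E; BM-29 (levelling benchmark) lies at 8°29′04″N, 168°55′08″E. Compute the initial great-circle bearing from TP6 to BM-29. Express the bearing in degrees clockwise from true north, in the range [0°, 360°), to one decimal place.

158.7°

TP6: φ = +20.97250°, λ = +164.06306°
BM-29: φ = +8.48444°, λ = +168.91889°
Δλ = 4.8558°
y = sin Δλ · cos φ₂ = 0.083722
x = cos φ₁ sin φ₂ − sin φ₁ cos φ₂ cos Δλ = -0.214966
θ = atan2(y, x) = 158.7206° → 158.7206° (mod 360°)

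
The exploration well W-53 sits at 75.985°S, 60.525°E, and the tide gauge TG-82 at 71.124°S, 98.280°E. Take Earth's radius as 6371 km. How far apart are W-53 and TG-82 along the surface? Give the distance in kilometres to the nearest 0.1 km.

Δφ = 4.8610°,  Δλ = 37.7550°
a = sin²(Δφ/2) + cos φ₁ cos φ₂ sin²(Δλ/2) = 0.010000
c = 2·arcsin(√a) = 0.200336 rad = 11.4784°
d = R·c = 6371 × 0.200336 = 1276.3 km

1276.3 km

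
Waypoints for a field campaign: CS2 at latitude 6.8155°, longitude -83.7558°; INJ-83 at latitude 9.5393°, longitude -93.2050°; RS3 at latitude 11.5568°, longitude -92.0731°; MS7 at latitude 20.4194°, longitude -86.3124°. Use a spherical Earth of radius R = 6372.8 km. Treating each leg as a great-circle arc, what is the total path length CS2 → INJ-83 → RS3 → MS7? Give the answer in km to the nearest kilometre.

2502 km

CS2→INJ-83: c = 0.170005 rad, d = 1083.41 km
INJ-83→RS3: c = 0.040212 rad, d = 256.27 km
RS3→MS7: c = 0.182331 rad, d = 1161.96 km
Total = 1083.41 + 256.27 + 1161.96 = 2501.63 km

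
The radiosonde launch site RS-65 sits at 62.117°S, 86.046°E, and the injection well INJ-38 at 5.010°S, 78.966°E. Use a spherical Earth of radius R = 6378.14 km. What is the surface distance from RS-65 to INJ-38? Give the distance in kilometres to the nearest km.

Δφ = 57.1070°,  Δλ = -7.0800°
a = sin²(Δφ/2) + cos φ₁ cos φ₂ sin²(Δλ/2) = 0.230240
c = 2·arcsin(√a) = 1.000930 rad = 57.3491°
d = R·c = 6378.14 × 1.000930 = 6384.1 km

6384 km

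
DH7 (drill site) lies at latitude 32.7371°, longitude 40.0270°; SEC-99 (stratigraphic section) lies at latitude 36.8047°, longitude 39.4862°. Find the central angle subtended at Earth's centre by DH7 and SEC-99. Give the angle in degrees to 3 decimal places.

Δφ = 4.0676°,  Δλ = -0.5408°
a = sin²(Δφ/2) + cos φ₁ cos φ₂ sin²(Δλ/2) = 0.001274
c = 2·arcsin(√a) = 0.071415 rad = 4.0918°

4.092°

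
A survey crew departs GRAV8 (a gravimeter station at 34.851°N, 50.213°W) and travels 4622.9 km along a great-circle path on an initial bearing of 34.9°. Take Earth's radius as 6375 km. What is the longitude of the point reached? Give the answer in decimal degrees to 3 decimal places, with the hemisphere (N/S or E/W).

1.152°E

δ = d/R = 4622.9/6375 = 0.725161 rad
φ₂ = arcsin(sin φ₁ cos δ + cos φ₁ sin δ cos θ)
   = arcsin(0.57144·0.74839 + 0.82064·0.66326·0.82015) = 60.93500°
λ₂ = λ₁ + atan2(sin θ sin δ cos φ₁, cos δ − sin φ₁ sin φ₂) = 1.15209°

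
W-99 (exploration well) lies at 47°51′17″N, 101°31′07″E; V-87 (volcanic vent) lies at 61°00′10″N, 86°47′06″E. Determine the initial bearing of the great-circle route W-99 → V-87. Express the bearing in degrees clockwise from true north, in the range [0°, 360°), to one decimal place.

W-99: φ = +47.85472°, λ = +101.51861°
V-87: φ = +61.00278°, λ = +86.78500°
Δλ = -14.7336°
y = sin Δλ · cos φ₂ = -0.123289
x = cos φ₁ sin φ₂ − sin φ₁ cos φ₂ cos Δλ = 0.239287
θ = atan2(y, x) = -27.2591° → 332.7409° (mod 360°)

332.7°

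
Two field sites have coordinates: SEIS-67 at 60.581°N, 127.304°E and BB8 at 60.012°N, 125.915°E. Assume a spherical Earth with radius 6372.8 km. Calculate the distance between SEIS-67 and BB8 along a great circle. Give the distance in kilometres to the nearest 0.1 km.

99.3 km

Δφ = -0.5690°,  Δλ = -1.3890°
a = sin²(Δφ/2) + cos φ₁ cos φ₂ sin²(Δλ/2) = 0.000061
c = 2·arcsin(√a) = 0.015585 rad = 0.8930°
d = R·c = 6372.8 × 0.015585 = 99.3 km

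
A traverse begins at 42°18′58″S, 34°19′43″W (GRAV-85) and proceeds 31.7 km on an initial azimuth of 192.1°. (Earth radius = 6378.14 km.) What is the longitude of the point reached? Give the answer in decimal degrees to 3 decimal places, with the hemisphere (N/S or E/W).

34.410°W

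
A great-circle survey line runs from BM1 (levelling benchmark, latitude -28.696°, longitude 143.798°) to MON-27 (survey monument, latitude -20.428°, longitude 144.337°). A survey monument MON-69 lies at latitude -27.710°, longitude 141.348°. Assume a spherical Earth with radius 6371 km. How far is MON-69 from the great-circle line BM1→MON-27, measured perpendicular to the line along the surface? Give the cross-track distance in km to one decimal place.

247.3 km

δ₁₃ = central angle BM1→MON-69 = 0.041426 rad  (haversine)
θ₁₃ = bearing BM1→MON-69 = 293.962°,  θ₁₂ = bearing BM1→MON-27 = 3.508°
dₓₜ = R·arcsin(sin δ₁₃ · sin(θ₁₃ − θ₁₂)) = 6371·arcsin(0.04141·sin(290.453°)) = -247.278 km
|dₓₜ| = 247.278 km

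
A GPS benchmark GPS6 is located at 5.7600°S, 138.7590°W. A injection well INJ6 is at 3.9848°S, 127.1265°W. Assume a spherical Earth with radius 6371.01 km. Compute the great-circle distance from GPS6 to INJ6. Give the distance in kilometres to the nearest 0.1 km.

1303.8 km

Δφ = 1.7752°,  Δλ = 11.6325°
a = sin²(Δφ/2) + cos φ₁ cos φ₂ sin²(Δλ/2) = 0.010433
c = 2·arcsin(√a) = 0.204640 rad = 11.7250°
d = R·c = 6371.01 × 0.204640 = 1303.8 km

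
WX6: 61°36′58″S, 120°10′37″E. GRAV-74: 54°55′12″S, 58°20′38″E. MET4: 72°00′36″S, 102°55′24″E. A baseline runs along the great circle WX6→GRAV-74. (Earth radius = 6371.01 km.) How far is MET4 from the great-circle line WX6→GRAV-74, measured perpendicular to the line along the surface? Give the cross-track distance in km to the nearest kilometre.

WX6: φ = -61.61611°, λ = +120.17694°
GRAV-74: φ = -54.92000°, λ = +58.34389°
MET4: φ = -72.01000°, λ = +102.92333°
δ₁₃ = central angle WX6→MET4 = 0.214964 rad  (haversine)
θ₁₃ = bearing WX6→MET4 = 205.432°,  θ₁₂ = bearing WX6→GRAV-74 = 253.472°
dₓₜ = R·arcsin(sin δ₁₃ · sin(θ₁₃ − θ₁₂)) = 6371.01·arcsin(0.21331·sin(-48.040°)) = -1014.867 km
|dₓₜ| = 1014.867 km

1015 km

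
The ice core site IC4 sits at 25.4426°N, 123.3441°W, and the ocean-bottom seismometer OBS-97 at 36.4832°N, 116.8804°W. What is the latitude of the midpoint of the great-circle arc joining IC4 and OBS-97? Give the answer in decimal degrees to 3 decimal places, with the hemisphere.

Bx = cos φ₂ cos Δλ = 0.798920,  By = cos φ₂ sin Δλ = 0.090513
φₘ = atan2(sin φ₁ + sin φ₂, √((cos φ₁ + Bx)² + By²)) = 31.00301°
λₘ = λ₁ + atan2(By, cos φ₁ + Bx) = -120.29985°

31.003°N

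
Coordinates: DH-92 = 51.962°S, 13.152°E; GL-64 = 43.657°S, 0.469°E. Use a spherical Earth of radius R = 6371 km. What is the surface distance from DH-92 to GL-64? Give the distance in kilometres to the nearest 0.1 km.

Δφ = 8.3050°,  Δλ = -12.6830°
a = sin²(Δφ/2) + cos φ₁ cos φ₂ sin²(Δλ/2) = 0.010682
c = 2·arcsin(√a) = 0.207080 rad = 11.8648°
d = R·c = 6371 × 0.207080 = 1319.3 km

1319.3 km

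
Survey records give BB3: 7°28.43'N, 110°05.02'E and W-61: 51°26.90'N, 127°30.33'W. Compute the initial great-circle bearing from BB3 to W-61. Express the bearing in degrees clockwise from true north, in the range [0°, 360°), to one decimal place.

BB3: φ = +7.47383°, λ = +110.08367°
W-61: φ = +51.44833°, λ = -127.50550°
Δλ = 122.4108°
y = sin Δλ · cos φ₂ = 0.526139
x = cos φ₁ sin φ₂ − sin φ₁ cos φ₂ cos Δλ = 0.818852
θ = atan2(y, x) = 32.7221° → 32.7221° (mod 360°)

32.7°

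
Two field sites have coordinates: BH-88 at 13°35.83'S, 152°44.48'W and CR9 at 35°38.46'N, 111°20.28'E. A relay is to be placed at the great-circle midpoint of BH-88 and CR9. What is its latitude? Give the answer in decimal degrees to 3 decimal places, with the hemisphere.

BH-88: φ = -13.59717°, λ = -152.74133°
CR9: φ = +35.64100°, λ = +111.33800°
Bx = cos φ₂ cos Δλ = -0.083829,  By = cos φ₂ sin Δλ = -0.808349
φₘ = atan2(sin φ₁ + sin φ₂, √((cos φ₁ + Bx)² + By²)) = 16.14318°
λₘ = λ₁ + atan2(By, cos φ₁ + Bx) = 164.95158°

16.143°N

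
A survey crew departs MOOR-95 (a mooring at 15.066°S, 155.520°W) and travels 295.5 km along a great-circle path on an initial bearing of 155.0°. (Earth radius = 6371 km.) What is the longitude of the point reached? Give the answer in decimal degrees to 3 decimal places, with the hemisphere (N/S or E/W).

154.343°W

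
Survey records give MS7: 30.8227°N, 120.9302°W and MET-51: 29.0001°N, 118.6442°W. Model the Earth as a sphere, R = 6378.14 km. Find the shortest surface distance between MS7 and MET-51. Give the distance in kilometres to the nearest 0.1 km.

Δφ = -1.8226°,  Δλ = 2.2860°
a = sin²(Δφ/2) + cos φ₁ cos φ₂ sin²(Δλ/2) = 0.000552
c = 2·arcsin(√a) = 0.046986 rad = 2.6921°
d = R·c = 6378.14 × 0.046986 = 299.7 km

299.7 km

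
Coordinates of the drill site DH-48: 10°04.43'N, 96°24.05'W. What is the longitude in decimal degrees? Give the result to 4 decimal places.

96° + 24.05′/60 = 96 + 0.40083 = 96.4008°

96.4008°W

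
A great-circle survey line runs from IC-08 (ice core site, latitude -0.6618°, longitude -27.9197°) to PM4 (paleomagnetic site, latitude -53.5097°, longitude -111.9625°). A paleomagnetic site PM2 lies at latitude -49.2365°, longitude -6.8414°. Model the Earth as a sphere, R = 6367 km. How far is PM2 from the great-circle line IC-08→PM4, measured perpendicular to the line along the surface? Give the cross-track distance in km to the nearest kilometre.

4372 km

δ₁₃ = central angle IC-08→PM2 = 0.904654 rad  (haversine)
θ₁₃ = bearing IC-08→PM2 = 162.622°,  θ₁₂ = bearing IC-08→PM4 = 216.368°
dₓₜ = R·arcsin(sin δ₁₃ · sin(θ₁₃ − θ₁₂)) = 6367·arcsin(0.78621·sin(-53.746°)) = -4372.372 km
|dₓₜ| = 4372.372 km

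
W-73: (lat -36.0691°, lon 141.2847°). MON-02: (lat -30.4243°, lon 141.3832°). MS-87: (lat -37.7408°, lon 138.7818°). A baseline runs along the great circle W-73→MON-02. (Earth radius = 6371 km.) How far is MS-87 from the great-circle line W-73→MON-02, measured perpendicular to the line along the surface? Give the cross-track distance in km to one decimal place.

δ₁₃ = central angle W-73→MS-87 = 0.045510 rad  (haversine)
θ₁₃ = bearing W-73→MS-87 = 229.383°,  θ₁₂ = bearing W-73→MON-02 = 0.863°
dₓₜ = R·arcsin(sin δ₁₃ · sin(θ₁₃ − θ₁₂)) = 6371·arcsin(0.04549·sin(228.520°)) = -217.188 km
|dₓₜ| = 217.188 km

217.2 km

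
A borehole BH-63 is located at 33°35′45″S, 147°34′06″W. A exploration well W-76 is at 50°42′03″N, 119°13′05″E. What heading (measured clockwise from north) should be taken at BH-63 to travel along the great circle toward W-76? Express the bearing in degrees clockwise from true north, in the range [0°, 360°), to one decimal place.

BH-63: φ = -33.59583°, λ = -147.56833°
W-76: φ = +50.70083°, λ = +119.21806°
Δλ = -93.2136°
y = sin Δλ · cos φ₂ = -0.632374
x = cos φ₁ sin φ₂ − sin φ₁ cos φ₂ cos Δλ = 0.624940
θ = atan2(y, x) = -45.3387° → 314.6613° (mod 360°)

314.7°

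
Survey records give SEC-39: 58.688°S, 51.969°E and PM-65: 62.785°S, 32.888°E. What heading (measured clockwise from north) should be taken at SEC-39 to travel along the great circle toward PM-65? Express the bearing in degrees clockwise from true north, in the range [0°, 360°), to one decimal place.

238.1°

Δλ = -19.0810°
y = sin Δλ · cos φ₂ = -0.149503
x = cos φ₁ sin φ₂ − sin φ₁ cos φ₂ cos Δλ = -0.092912
θ = atan2(y, x) = -121.8598° → 238.1402° (mod 360°)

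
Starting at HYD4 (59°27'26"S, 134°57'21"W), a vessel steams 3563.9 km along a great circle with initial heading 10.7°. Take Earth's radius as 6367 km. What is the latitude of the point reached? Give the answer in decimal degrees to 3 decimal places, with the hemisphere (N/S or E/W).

HYD4: φ = -59.45722°, λ = -134.95583°
δ = d/R = 3563.9/6367 = 0.559746 rad
φ₂ = arcsin(sin φ₁ cos δ + cos φ₁ sin δ cos θ)
   = arcsin(-0.86125·0.84739 + 0.50818·0.53097·0.98261) = -27.68932°
λ₂ = λ₁ + atan2(sin θ sin δ cos φ₁, cos δ − sin φ₁ sin φ₂) = -128.56365°

27.689°S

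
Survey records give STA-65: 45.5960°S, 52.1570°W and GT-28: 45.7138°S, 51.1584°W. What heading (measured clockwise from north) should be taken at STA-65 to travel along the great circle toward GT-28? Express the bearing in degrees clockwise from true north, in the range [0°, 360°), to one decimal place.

Δλ = 0.9986°
y = sin Δλ · cos φ₂ = 0.012169
x = cos φ₁ sin φ₂ − sin φ₁ cos φ₂ cos Δλ = -0.002132
θ = atan2(y, x) = 99.9363° → 99.9363° (mod 360°)

99.9°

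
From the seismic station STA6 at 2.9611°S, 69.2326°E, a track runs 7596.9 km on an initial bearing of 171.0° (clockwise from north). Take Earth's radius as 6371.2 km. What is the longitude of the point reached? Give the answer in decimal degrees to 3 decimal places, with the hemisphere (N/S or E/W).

δ = d/R = 7596.9/6371.2 = 1.192381 rad
φ₂ = arcsin(sin φ₁ cos δ + cos φ₁ sin δ cos θ)
   = arcsin(-0.05166·0.36945 + 0.99866·0.92925·-0.98769) = -69.33670°
λ₂ = λ₁ + atan2(sin θ sin δ cos φ₁, cos δ − sin φ₁ sin φ₂) = 93.55996°

93.560°E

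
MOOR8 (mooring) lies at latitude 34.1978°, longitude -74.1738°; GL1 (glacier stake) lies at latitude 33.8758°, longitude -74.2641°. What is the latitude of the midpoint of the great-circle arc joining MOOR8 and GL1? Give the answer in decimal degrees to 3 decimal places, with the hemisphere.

Bx = cos φ₂ cos Δλ = 0.830247,  By = cos φ₂ sin Δλ = -0.001308
φₘ = atan2(sin φ₁ + sin φ₂, √((cos φ₁ + Bx)² + By²)) = 34.03681°
λₘ = λ₁ + atan2(By, cos φ₁ + Bx) = -74.21904°

34.037°N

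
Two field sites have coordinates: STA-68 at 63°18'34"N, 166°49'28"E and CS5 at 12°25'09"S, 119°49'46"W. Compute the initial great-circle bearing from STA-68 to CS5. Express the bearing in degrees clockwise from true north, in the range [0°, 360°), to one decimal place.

110.3°

STA-68: φ = +63.30944°, λ = +166.82444°
CS5: φ = -12.41917°, λ = -119.82944°
Δλ = 73.3461°
y = sin Δλ · cos φ₂ = 0.935635
x = cos φ₁ sin φ₂ − sin φ₁ cos φ₂ cos Δλ = -0.346660
θ = atan2(y, x) = 110.3301° → 110.3301° (mod 360°)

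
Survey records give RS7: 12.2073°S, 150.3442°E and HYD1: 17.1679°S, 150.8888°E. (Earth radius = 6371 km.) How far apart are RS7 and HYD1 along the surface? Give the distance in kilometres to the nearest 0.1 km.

Δφ = -4.9606°,  Δλ = 0.5446°
a = sin²(Δφ/2) + cos φ₁ cos φ₂ sin²(Δλ/2) = 0.001894
c = 2·arcsin(√a) = 0.087065 rad = 4.9885°
d = R·c = 6371 × 0.087065 = 554.7 km

554.7 km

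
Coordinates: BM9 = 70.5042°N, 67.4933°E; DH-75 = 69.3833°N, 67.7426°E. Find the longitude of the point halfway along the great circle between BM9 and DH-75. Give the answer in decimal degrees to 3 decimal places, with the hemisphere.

Bx = cos φ₂ cos Δλ = 0.352111,  By = cos φ₂ sin Δλ = 0.001532
φₘ = atan2(sin φ₁ + sin φ₂, √((cos φ₁ + Bx)² + By²)) = 69.94379°
λₘ = λ₁ + atan2(By, cos φ₁ + Bx) = 67.62129°

67.621°E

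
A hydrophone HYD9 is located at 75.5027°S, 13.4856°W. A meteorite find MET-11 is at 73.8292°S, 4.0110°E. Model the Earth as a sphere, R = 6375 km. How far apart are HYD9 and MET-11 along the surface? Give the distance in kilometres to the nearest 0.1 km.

545.0 km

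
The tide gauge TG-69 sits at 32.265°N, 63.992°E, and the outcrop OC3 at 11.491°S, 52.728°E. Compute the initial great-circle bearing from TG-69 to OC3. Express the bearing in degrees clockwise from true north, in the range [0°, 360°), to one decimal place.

Δλ = -11.2640°
y = sin Δλ · cos φ₂ = -0.191415
x = cos φ₁ sin φ₂ − sin φ₁ cos φ₂ cos Δλ = -0.681512
θ = atan2(y, x) = -164.3117° → 195.6883° (mod 360°)

195.7°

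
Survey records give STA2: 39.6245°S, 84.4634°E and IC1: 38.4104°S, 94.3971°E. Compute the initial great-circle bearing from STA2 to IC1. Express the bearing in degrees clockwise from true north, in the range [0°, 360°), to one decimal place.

84.2°

Δλ = 9.9337°
y = sin Δλ · cos φ₂ = 0.135174
x = cos φ₁ sin φ₂ − sin φ₁ cos φ₂ cos Δλ = 0.013697
θ = atan2(y, x) = 84.2143° → 84.2143° (mod 360°)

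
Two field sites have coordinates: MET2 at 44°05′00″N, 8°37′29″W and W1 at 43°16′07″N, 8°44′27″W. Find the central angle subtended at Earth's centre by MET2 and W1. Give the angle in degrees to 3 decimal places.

MET2: φ = +44.08333°, λ = -8.62472°
W1: φ = +43.26861°, λ = -8.74083°
Δφ = -0.8147°,  Δλ = -0.1161°
a = sin²(Δφ/2) + cos φ₁ cos φ₂ sin²(Δλ/2) = 0.000051
c = 2·arcsin(√a) = 0.014295 rad = 0.8190°

0.819°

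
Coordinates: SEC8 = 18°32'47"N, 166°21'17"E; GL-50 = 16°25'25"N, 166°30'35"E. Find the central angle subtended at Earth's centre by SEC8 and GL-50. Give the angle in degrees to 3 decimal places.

SEC8: φ = +18.54639°, λ = +166.35472°
GL-50: φ = +16.42361°, λ = +166.50972°
Δφ = -2.1228°,  Δλ = 0.1550°
a = sin²(Δφ/2) + cos φ₁ cos φ₂ sin²(Δλ/2) = 0.000345
c = 2·arcsin(√a) = 0.037139 rad = 2.1279°

2.128°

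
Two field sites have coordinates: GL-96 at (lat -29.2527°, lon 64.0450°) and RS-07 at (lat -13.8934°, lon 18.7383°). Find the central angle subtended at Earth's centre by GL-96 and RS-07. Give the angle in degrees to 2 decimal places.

Δφ = 15.3593°,  Δλ = -45.3067°
a = sin²(Δφ/2) + cos φ₁ cos φ₂ sin²(Δλ/2) = 0.143498
c = 2·arcsin(√a) = 0.777023 rad = 44.5201°

44.52°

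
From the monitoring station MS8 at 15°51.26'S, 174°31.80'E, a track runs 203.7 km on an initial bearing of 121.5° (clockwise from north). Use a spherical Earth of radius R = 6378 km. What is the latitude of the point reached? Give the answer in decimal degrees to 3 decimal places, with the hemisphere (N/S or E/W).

MS8: φ = -15.85433°, λ = +174.53000°
δ = d/R = 203.7/6378 = 0.031938 rad
φ₂ = arcsin(sin φ₁ cos δ + cos φ₁ sin δ cos θ)
   = arcsin(-0.27319·0.99949 + 0.96196·0.03193·-0.52250) = -16.80428°
λ₂ = λ₁ + atan2(sin θ sin δ cos φ₁, cos δ − sin φ₁ sin φ₂) = 176.15979°

16.804°S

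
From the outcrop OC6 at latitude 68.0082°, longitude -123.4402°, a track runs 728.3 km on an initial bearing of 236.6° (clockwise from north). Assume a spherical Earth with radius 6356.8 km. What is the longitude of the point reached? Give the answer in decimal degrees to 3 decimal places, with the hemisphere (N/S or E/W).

135.944°W

δ = d/R = 728.3/6356.8 = 0.114570 rad
φ₂ = arcsin(sin φ₁ cos δ + cos φ₁ sin δ cos θ)
   = arcsin(0.92724·0.99344 + 0.37447·0.11432·-0.55048) = 63.84340°
λ₂ = λ₁ + atan2(sin θ sin δ cos φ₁, cos δ − sin φ₁ sin φ₂) = -135.94384°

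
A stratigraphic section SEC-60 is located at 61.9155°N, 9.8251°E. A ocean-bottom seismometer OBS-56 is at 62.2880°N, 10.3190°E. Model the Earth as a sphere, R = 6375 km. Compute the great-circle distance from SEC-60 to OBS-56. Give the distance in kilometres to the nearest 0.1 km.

Δφ = 0.3725°,  Δλ = 0.4939°
a = sin²(Δφ/2) + cos φ₁ cos φ₂ sin²(Δλ/2) = 0.000015
c = 2·arcsin(√a) = 0.007651 rad = 0.4384°
d = R·c = 6375 × 0.007651 = 48.8 km

48.8 km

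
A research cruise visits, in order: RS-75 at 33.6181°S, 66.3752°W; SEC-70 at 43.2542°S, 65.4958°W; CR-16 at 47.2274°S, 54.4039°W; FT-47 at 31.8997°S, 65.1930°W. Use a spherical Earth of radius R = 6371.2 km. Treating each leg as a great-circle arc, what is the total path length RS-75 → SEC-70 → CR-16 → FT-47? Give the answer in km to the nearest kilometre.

RS-75→SEC-70: c = 0.168608 rad, d = 1074.23 km
SEC-70→CR-16: c = 0.152743 rad, d = 973.16 km
CR-16→FT-47: c = 0.303694 rad, d = 1934.89 km
Total = 1074.23 + 973.16 + 1934.89 = 3982.29 km

3982 km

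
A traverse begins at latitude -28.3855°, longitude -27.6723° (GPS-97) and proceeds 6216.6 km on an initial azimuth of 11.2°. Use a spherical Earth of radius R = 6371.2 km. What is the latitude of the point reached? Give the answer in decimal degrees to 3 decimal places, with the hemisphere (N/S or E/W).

δ = d/R = 6216.6/6371.2 = 0.975735 rad
φ₂ = arcsin(sin φ₁ cos δ + cos φ₁ sin δ cos θ)
   = arcsin(-0.47540·0.56056 + 0.87977·0.82811·0.98096) = 26.62715°
λ₂ = λ₁ + atan2(sin θ sin δ cos φ₁, cos δ − sin φ₁ sin φ₂) = -17.30654°

26.627°N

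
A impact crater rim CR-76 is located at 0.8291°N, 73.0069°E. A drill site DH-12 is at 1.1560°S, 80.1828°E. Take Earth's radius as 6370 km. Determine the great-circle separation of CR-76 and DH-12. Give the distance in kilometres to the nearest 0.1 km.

827.7 km

Δφ = -1.9851°,  Δλ = 7.1759°
a = sin²(Δφ/2) + cos φ₁ cos φ₂ sin²(Δλ/2) = 0.004215
c = 2·arcsin(√a) = 0.129940 rad = 7.4450°
d = R·c = 6370 × 0.129940 = 827.7 km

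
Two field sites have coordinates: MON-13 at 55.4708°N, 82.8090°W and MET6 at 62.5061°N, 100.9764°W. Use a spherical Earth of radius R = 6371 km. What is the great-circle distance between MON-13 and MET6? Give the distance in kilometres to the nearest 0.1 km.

Δφ = 7.0353°,  Δλ = -18.1674°
a = sin²(Δφ/2) + cos φ₁ cos φ₂ sin²(Δλ/2) = 0.010287
c = 2·arcsin(√a) = 0.203198 rad = 11.6424°
d = R·c = 6371 × 0.203198 = 1294.6 km

1294.6 km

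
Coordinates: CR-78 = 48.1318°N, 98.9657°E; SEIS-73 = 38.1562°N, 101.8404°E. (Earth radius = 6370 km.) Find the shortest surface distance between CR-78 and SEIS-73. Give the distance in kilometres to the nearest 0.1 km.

1133.1 km

Δφ = -9.9756°,  Δλ = 2.8747°
a = sin²(Δφ/2) + cos φ₁ cos φ₂ sin²(Δλ/2) = 0.007889
c = 2·arcsin(√a) = 0.177879 rad = 10.1917°
d = R·c = 6370 × 0.177879 = 1133.1 km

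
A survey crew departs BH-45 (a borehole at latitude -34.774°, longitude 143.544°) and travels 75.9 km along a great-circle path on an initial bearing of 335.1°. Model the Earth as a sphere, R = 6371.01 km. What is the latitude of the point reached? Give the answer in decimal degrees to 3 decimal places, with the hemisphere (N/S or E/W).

δ = d/R = 75.9/6371.01 = 0.011913 rad
φ₂ = arcsin(sin φ₁ cos δ + cos φ₁ sin δ cos θ)
   = arcsin(-0.57034·0.99993 + 0.82141·0.01191·0.90704) = -34.15437°
λ₂ = λ₁ + atan2(sin θ sin δ cos φ₁, cos δ − sin φ₁ sin φ₂) = 143.19672°

34.154°S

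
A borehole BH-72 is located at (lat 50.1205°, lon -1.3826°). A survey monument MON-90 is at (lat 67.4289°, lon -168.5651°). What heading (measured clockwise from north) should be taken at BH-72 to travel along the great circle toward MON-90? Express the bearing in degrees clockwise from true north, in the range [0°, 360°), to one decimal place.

354.5°

Δλ = -167.1825°
y = sin Δλ · cos φ₂ = -0.085151
x = cos φ₁ sin φ₂ − sin φ₁ cos φ₂ cos Δλ = 0.879273
θ = atan2(y, x) = -5.5314° → 354.4686° (mod 360°)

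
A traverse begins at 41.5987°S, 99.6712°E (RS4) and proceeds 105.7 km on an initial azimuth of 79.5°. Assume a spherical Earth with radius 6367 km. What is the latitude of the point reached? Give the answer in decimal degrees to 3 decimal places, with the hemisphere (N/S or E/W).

δ = d/R = 105.7/6367 = 0.016601 rad
φ₂ = arcsin(sin φ₁ cos δ + cos φ₁ sin δ cos θ)
   = arcsin(-0.66391·0.99986 + 0.74781·0.01660·0.18224) = -41.41861°
λ₂ = λ₁ + atan2(sin θ sin δ cos φ₁, cos δ − sin φ₁ sin φ₂) = 100.91842°

41.419°S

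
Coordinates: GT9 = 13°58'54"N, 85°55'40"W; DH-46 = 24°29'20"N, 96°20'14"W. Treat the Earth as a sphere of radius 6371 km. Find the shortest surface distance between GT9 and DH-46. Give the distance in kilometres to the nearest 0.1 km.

GT9: φ = +13.98167°, λ = -85.92778°
DH-46: φ = +24.48889°, λ = -96.33722°
Δφ = 10.5072°,  Δλ = -10.4094°
a = sin²(Δφ/2) + cos φ₁ cos φ₂ sin²(Δλ/2) = 0.015651
c = 2·arcsin(√a) = 0.250865 rad = 14.3735°
d = R·c = 6371 × 0.250865 = 1598.3 km

1598.3 km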